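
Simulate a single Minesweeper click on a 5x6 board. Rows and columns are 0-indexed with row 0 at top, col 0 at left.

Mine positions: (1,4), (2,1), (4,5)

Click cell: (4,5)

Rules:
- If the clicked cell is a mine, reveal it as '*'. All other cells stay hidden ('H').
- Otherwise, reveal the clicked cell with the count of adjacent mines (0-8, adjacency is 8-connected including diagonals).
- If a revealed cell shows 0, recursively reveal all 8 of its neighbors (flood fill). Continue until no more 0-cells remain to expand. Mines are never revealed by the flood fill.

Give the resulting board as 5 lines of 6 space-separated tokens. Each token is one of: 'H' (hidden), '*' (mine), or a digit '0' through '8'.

H H H H H H
H H H H H H
H H H H H H
H H H H H H
H H H H H *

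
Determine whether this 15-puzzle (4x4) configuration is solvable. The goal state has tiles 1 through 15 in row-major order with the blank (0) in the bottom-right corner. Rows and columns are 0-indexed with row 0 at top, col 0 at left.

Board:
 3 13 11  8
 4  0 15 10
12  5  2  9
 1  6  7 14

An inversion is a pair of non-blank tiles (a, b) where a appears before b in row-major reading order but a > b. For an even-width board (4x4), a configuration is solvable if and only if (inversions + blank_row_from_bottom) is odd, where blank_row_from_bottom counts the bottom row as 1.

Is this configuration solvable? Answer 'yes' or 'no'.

Inversions: 57
Blank is in row 1 (0-indexed from top), which is row 3 counting from the bottom (bottom = 1).
57 + 3 = 60, which is even, so the puzzle is not solvable.

Answer: no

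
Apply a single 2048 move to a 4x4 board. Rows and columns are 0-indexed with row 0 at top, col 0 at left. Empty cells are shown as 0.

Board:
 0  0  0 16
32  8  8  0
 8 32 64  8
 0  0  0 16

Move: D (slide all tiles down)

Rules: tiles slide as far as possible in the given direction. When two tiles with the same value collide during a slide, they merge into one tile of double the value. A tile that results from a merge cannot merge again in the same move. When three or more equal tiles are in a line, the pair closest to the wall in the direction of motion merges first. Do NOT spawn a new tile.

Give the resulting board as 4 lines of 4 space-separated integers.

Slide down:
col 0: [0, 32, 8, 0] -> [0, 0, 32, 8]
col 1: [0, 8, 32, 0] -> [0, 0, 8, 32]
col 2: [0, 8, 64, 0] -> [0, 0, 8, 64]
col 3: [16, 0, 8, 16] -> [0, 16, 8, 16]

Answer:  0  0  0  0
 0  0  0 16
32  8  8  8
 8 32 64 16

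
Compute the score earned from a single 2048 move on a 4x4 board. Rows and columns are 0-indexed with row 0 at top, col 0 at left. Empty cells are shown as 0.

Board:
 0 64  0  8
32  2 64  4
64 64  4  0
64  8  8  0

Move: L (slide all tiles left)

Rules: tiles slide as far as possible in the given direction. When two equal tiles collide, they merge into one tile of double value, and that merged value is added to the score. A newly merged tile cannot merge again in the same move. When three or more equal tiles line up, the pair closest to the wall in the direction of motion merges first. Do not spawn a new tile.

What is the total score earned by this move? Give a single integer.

Answer: 144

Derivation:
Slide left:
row 0: [0, 64, 0, 8] -> [64, 8, 0, 0]  score +0 (running 0)
row 1: [32, 2, 64, 4] -> [32, 2, 64, 4]  score +0 (running 0)
row 2: [64, 64, 4, 0] -> [128, 4, 0, 0]  score +128 (running 128)
row 3: [64, 8, 8, 0] -> [64, 16, 0, 0]  score +16 (running 144)
Board after move:
 64   8   0   0
 32   2  64   4
128   4   0   0
 64  16   0   0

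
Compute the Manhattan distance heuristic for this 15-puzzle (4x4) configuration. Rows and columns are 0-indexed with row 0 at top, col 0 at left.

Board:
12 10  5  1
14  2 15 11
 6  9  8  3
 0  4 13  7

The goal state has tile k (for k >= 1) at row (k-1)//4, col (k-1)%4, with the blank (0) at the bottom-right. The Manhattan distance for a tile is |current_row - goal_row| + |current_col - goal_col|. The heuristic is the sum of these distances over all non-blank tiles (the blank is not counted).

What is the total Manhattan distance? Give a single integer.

Tile 12: at (0,0), goal (2,3), distance |0-2|+|0-3| = 5
Tile 10: at (0,1), goal (2,1), distance |0-2|+|1-1| = 2
Tile 5: at (0,2), goal (1,0), distance |0-1|+|2-0| = 3
Tile 1: at (0,3), goal (0,0), distance |0-0|+|3-0| = 3
Tile 14: at (1,0), goal (3,1), distance |1-3|+|0-1| = 3
Tile 2: at (1,1), goal (0,1), distance |1-0|+|1-1| = 1
Tile 15: at (1,2), goal (3,2), distance |1-3|+|2-2| = 2
Tile 11: at (1,3), goal (2,2), distance |1-2|+|3-2| = 2
Tile 6: at (2,0), goal (1,1), distance |2-1|+|0-1| = 2
Tile 9: at (2,1), goal (2,0), distance |2-2|+|1-0| = 1
Tile 8: at (2,2), goal (1,3), distance |2-1|+|2-3| = 2
Tile 3: at (2,3), goal (0,2), distance |2-0|+|3-2| = 3
Tile 4: at (3,1), goal (0,3), distance |3-0|+|1-3| = 5
Tile 13: at (3,2), goal (3,0), distance |3-3|+|2-0| = 2
Tile 7: at (3,3), goal (1,2), distance |3-1|+|3-2| = 3
Sum: 5 + 2 + 3 + 3 + 3 + 1 + 2 + 2 + 2 + 1 + 2 + 3 + 5 + 2 + 3 = 39

Answer: 39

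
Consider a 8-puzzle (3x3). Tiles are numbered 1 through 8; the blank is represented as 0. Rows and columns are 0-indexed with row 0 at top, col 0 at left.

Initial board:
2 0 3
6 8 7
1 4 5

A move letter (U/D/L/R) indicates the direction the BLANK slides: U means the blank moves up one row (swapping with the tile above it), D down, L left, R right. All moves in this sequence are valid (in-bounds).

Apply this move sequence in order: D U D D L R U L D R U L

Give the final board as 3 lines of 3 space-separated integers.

Answer: 2 8 3
0 1 7
4 6 5

Derivation:
After move 1 (D):
2 8 3
6 0 7
1 4 5

After move 2 (U):
2 0 3
6 8 7
1 4 5

After move 3 (D):
2 8 3
6 0 7
1 4 5

After move 4 (D):
2 8 3
6 4 7
1 0 5

After move 5 (L):
2 8 3
6 4 7
0 1 5

After move 6 (R):
2 8 3
6 4 7
1 0 5

After move 7 (U):
2 8 3
6 0 7
1 4 5

After move 8 (L):
2 8 3
0 6 7
1 4 5

After move 9 (D):
2 8 3
1 6 7
0 4 5

After move 10 (R):
2 8 3
1 6 7
4 0 5

After move 11 (U):
2 8 3
1 0 7
4 6 5

After move 12 (L):
2 8 3
0 1 7
4 6 5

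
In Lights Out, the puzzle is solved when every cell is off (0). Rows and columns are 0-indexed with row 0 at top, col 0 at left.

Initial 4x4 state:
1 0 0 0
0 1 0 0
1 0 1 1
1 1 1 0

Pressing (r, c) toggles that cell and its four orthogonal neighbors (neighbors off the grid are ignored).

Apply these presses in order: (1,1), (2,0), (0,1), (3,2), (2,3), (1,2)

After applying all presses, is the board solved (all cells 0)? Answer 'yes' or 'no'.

After press 1 at (1,1):
1 1 0 0
1 0 1 0
1 1 1 1
1 1 1 0

After press 2 at (2,0):
1 1 0 0
0 0 1 0
0 0 1 1
0 1 1 0

After press 3 at (0,1):
0 0 1 0
0 1 1 0
0 0 1 1
0 1 1 0

After press 4 at (3,2):
0 0 1 0
0 1 1 0
0 0 0 1
0 0 0 1

After press 5 at (2,3):
0 0 1 0
0 1 1 1
0 0 1 0
0 0 0 0

After press 6 at (1,2):
0 0 0 0
0 0 0 0
0 0 0 0
0 0 0 0

Lights still on: 0

Answer: yes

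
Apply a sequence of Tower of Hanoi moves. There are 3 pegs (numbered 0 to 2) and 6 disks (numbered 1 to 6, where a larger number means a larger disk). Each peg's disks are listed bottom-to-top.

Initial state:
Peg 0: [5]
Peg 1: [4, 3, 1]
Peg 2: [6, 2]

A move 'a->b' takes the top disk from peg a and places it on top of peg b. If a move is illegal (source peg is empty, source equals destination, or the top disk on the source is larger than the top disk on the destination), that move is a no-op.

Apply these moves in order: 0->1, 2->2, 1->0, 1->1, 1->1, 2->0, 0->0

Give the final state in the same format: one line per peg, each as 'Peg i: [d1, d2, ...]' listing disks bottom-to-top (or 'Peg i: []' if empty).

After move 1 (0->1):
Peg 0: [5]
Peg 1: [4, 3, 1]
Peg 2: [6, 2]

After move 2 (2->2):
Peg 0: [5]
Peg 1: [4, 3, 1]
Peg 2: [6, 2]

After move 3 (1->0):
Peg 0: [5, 1]
Peg 1: [4, 3]
Peg 2: [6, 2]

After move 4 (1->1):
Peg 0: [5, 1]
Peg 1: [4, 3]
Peg 2: [6, 2]

After move 5 (1->1):
Peg 0: [5, 1]
Peg 1: [4, 3]
Peg 2: [6, 2]

After move 6 (2->0):
Peg 0: [5, 1]
Peg 1: [4, 3]
Peg 2: [6, 2]

After move 7 (0->0):
Peg 0: [5, 1]
Peg 1: [4, 3]
Peg 2: [6, 2]

Answer: Peg 0: [5, 1]
Peg 1: [4, 3]
Peg 2: [6, 2]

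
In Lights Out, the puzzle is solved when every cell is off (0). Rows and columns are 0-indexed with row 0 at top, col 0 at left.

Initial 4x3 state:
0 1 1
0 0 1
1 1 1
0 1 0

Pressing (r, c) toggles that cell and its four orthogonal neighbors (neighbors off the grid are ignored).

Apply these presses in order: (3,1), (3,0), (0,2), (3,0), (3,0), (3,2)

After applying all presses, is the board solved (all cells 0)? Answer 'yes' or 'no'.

Answer: yes

Derivation:
After press 1 at (3,1):
0 1 1
0 0 1
1 0 1
1 0 1

After press 2 at (3,0):
0 1 1
0 0 1
0 0 1
0 1 1

After press 3 at (0,2):
0 0 0
0 0 0
0 0 1
0 1 1

After press 4 at (3,0):
0 0 0
0 0 0
1 0 1
1 0 1

After press 5 at (3,0):
0 0 0
0 0 0
0 0 1
0 1 1

After press 6 at (3,2):
0 0 0
0 0 0
0 0 0
0 0 0

Lights still on: 0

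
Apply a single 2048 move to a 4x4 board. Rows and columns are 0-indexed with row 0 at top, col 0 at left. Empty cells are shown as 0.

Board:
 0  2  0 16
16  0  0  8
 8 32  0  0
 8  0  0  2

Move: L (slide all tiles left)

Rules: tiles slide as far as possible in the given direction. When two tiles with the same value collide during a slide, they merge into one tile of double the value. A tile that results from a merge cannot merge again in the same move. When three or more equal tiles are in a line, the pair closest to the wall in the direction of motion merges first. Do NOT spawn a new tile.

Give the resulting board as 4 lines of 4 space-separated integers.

Slide left:
row 0: [0, 2, 0, 16] -> [2, 16, 0, 0]
row 1: [16, 0, 0, 8] -> [16, 8, 0, 0]
row 2: [8, 32, 0, 0] -> [8, 32, 0, 0]
row 3: [8, 0, 0, 2] -> [8, 2, 0, 0]

Answer:  2 16  0  0
16  8  0  0
 8 32  0  0
 8  2  0  0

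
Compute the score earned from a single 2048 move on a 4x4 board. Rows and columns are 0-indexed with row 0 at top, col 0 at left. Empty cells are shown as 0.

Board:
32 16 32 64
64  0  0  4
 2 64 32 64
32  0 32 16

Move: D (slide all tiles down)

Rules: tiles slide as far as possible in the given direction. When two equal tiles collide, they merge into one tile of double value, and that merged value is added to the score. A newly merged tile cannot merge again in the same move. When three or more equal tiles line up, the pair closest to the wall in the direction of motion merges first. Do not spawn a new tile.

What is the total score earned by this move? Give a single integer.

Answer: 64

Derivation:
Slide down:
col 0: [32, 64, 2, 32] -> [32, 64, 2, 32]  score +0 (running 0)
col 1: [16, 0, 64, 0] -> [0, 0, 16, 64]  score +0 (running 0)
col 2: [32, 0, 32, 32] -> [0, 0, 32, 64]  score +64 (running 64)
col 3: [64, 4, 64, 16] -> [64, 4, 64, 16]  score +0 (running 64)
Board after move:
32  0  0 64
64  0  0  4
 2 16 32 64
32 64 64 16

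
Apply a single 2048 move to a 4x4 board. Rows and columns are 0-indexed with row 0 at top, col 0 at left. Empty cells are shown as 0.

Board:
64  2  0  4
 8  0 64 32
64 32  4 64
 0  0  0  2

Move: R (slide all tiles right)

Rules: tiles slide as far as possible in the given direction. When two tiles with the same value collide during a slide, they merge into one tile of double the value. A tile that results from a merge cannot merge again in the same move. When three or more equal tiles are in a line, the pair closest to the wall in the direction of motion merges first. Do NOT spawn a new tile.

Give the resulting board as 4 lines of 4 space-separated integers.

Slide right:
row 0: [64, 2, 0, 4] -> [0, 64, 2, 4]
row 1: [8, 0, 64, 32] -> [0, 8, 64, 32]
row 2: [64, 32, 4, 64] -> [64, 32, 4, 64]
row 3: [0, 0, 0, 2] -> [0, 0, 0, 2]

Answer:  0 64  2  4
 0  8 64 32
64 32  4 64
 0  0  0  2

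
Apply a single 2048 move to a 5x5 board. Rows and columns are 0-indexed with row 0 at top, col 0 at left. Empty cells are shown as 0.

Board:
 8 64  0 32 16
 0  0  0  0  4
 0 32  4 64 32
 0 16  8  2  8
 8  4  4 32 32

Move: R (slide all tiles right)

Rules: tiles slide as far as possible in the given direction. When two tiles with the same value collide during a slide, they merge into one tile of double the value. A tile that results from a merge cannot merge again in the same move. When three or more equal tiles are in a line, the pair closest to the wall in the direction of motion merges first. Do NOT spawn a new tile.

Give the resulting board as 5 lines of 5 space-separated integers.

Slide right:
row 0: [8, 64, 0, 32, 16] -> [0, 8, 64, 32, 16]
row 1: [0, 0, 0, 0, 4] -> [0, 0, 0, 0, 4]
row 2: [0, 32, 4, 64, 32] -> [0, 32, 4, 64, 32]
row 3: [0, 16, 8, 2, 8] -> [0, 16, 8, 2, 8]
row 4: [8, 4, 4, 32, 32] -> [0, 0, 8, 8, 64]

Answer:  0  8 64 32 16
 0  0  0  0  4
 0 32  4 64 32
 0 16  8  2  8
 0  0  8  8 64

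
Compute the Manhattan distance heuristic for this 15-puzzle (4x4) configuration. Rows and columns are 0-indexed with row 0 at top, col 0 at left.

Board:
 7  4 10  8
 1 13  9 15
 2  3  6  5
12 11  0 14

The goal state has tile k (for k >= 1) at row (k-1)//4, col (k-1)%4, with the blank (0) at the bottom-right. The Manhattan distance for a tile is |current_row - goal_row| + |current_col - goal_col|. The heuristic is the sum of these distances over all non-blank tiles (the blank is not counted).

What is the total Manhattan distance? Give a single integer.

Tile 7: (0,0)->(1,2) = 3
Tile 4: (0,1)->(0,3) = 2
Tile 10: (0,2)->(2,1) = 3
Tile 8: (0,3)->(1,3) = 1
Tile 1: (1,0)->(0,0) = 1
Tile 13: (1,1)->(3,0) = 3
Tile 9: (1,2)->(2,0) = 3
Tile 15: (1,3)->(3,2) = 3
Tile 2: (2,0)->(0,1) = 3
Tile 3: (2,1)->(0,2) = 3
Tile 6: (2,2)->(1,1) = 2
Tile 5: (2,3)->(1,0) = 4
Tile 12: (3,0)->(2,3) = 4
Tile 11: (3,1)->(2,2) = 2
Tile 14: (3,3)->(3,1) = 2
Sum: 3 + 2 + 3 + 1 + 1 + 3 + 3 + 3 + 3 + 3 + 2 + 4 + 4 + 2 + 2 = 39

Answer: 39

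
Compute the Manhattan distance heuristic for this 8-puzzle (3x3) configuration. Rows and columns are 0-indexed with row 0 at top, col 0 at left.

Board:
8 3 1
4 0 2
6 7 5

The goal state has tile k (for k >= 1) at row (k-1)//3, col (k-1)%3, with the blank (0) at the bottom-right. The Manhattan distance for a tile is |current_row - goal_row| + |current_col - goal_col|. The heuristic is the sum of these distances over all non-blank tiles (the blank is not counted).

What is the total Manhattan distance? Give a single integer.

Tile 8: (0,0)->(2,1) = 3
Tile 3: (0,1)->(0,2) = 1
Tile 1: (0,2)->(0,0) = 2
Tile 4: (1,0)->(1,0) = 0
Tile 2: (1,2)->(0,1) = 2
Tile 6: (2,0)->(1,2) = 3
Tile 7: (2,1)->(2,0) = 1
Tile 5: (2,2)->(1,1) = 2
Sum: 3 + 1 + 2 + 0 + 2 + 3 + 1 + 2 = 14

Answer: 14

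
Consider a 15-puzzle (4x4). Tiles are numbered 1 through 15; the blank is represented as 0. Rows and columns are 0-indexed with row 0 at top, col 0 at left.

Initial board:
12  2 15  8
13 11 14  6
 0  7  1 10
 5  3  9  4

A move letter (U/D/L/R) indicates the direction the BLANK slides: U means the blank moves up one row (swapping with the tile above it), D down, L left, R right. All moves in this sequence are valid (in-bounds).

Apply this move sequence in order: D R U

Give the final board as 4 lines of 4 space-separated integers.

Answer: 12  2 15  8
13 11 14  6
 5  0  1 10
 3  7  9  4

Derivation:
After move 1 (D):
12  2 15  8
13 11 14  6
 5  7  1 10
 0  3  9  4

After move 2 (R):
12  2 15  8
13 11 14  6
 5  7  1 10
 3  0  9  4

After move 3 (U):
12  2 15  8
13 11 14  6
 5  0  1 10
 3  7  9  4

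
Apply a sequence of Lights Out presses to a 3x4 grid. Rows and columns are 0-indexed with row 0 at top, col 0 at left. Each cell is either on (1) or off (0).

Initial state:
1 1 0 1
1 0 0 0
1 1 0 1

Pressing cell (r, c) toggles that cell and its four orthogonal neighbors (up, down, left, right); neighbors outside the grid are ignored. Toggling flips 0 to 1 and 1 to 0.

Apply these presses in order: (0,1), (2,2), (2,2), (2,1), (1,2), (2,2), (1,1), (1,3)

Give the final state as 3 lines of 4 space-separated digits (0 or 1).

Answer: 0 1 0 0
0 0 0 0
0 0 1 1

Derivation:
After press 1 at (0,1):
0 0 1 1
1 1 0 0
1 1 0 1

After press 2 at (2,2):
0 0 1 1
1 1 1 0
1 0 1 0

After press 3 at (2,2):
0 0 1 1
1 1 0 0
1 1 0 1

After press 4 at (2,1):
0 0 1 1
1 0 0 0
0 0 1 1

After press 5 at (1,2):
0 0 0 1
1 1 1 1
0 0 0 1

After press 6 at (2,2):
0 0 0 1
1 1 0 1
0 1 1 0

After press 7 at (1,1):
0 1 0 1
0 0 1 1
0 0 1 0

After press 8 at (1,3):
0 1 0 0
0 0 0 0
0 0 1 1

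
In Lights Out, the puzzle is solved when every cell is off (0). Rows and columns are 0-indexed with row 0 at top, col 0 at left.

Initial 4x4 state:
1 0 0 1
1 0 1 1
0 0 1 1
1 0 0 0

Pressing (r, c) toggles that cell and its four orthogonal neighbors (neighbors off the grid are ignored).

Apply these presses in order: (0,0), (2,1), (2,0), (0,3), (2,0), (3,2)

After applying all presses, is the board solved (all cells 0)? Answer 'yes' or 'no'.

Answer: no

Derivation:
After press 1 at (0,0):
0 1 0 1
0 0 1 1
0 0 1 1
1 0 0 0

After press 2 at (2,1):
0 1 0 1
0 1 1 1
1 1 0 1
1 1 0 0

After press 3 at (2,0):
0 1 0 1
1 1 1 1
0 0 0 1
0 1 0 0

After press 4 at (0,3):
0 1 1 0
1 1 1 0
0 0 0 1
0 1 0 0

After press 5 at (2,0):
0 1 1 0
0 1 1 0
1 1 0 1
1 1 0 0

After press 6 at (3,2):
0 1 1 0
0 1 1 0
1 1 1 1
1 0 1 1

Lights still on: 11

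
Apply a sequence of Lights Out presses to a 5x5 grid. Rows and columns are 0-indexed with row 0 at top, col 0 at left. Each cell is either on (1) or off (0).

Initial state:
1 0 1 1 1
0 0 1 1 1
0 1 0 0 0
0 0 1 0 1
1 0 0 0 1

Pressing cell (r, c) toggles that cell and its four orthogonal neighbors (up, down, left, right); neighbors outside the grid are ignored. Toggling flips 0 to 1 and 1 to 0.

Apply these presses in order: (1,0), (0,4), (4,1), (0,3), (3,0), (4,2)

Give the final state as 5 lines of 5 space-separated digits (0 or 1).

After press 1 at (1,0):
0 0 1 1 1
1 1 1 1 1
1 1 0 0 0
0 0 1 0 1
1 0 0 0 1

After press 2 at (0,4):
0 0 1 0 0
1 1 1 1 0
1 1 0 0 0
0 0 1 0 1
1 0 0 0 1

After press 3 at (4,1):
0 0 1 0 0
1 1 1 1 0
1 1 0 0 0
0 1 1 0 1
0 1 1 0 1

After press 4 at (0,3):
0 0 0 1 1
1 1 1 0 0
1 1 0 0 0
0 1 1 0 1
0 1 1 0 1

After press 5 at (3,0):
0 0 0 1 1
1 1 1 0 0
0 1 0 0 0
1 0 1 0 1
1 1 1 0 1

After press 6 at (4,2):
0 0 0 1 1
1 1 1 0 0
0 1 0 0 0
1 0 0 0 1
1 0 0 1 1

Answer: 0 0 0 1 1
1 1 1 0 0
0 1 0 0 0
1 0 0 0 1
1 0 0 1 1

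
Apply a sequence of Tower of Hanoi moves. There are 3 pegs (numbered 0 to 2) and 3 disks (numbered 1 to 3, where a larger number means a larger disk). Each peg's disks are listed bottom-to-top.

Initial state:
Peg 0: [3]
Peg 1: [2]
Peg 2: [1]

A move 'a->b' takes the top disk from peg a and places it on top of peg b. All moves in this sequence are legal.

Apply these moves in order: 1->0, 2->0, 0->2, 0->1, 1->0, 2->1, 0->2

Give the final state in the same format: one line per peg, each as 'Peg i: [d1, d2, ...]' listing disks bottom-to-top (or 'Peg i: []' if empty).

After move 1 (1->0):
Peg 0: [3, 2]
Peg 1: []
Peg 2: [1]

After move 2 (2->0):
Peg 0: [3, 2, 1]
Peg 1: []
Peg 2: []

After move 3 (0->2):
Peg 0: [3, 2]
Peg 1: []
Peg 2: [1]

After move 4 (0->1):
Peg 0: [3]
Peg 1: [2]
Peg 2: [1]

After move 5 (1->0):
Peg 0: [3, 2]
Peg 1: []
Peg 2: [1]

After move 6 (2->1):
Peg 0: [3, 2]
Peg 1: [1]
Peg 2: []

After move 7 (0->2):
Peg 0: [3]
Peg 1: [1]
Peg 2: [2]

Answer: Peg 0: [3]
Peg 1: [1]
Peg 2: [2]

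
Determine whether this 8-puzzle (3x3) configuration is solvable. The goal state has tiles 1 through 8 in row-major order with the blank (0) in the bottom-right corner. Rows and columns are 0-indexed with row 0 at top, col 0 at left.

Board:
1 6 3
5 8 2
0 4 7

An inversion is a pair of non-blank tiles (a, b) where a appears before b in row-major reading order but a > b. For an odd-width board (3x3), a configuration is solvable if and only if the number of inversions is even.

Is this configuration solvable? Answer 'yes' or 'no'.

Inversions (pairs i<j in row-major order where tile[i] > tile[j] > 0): 10
10 is even, so the puzzle is solvable.

Answer: yes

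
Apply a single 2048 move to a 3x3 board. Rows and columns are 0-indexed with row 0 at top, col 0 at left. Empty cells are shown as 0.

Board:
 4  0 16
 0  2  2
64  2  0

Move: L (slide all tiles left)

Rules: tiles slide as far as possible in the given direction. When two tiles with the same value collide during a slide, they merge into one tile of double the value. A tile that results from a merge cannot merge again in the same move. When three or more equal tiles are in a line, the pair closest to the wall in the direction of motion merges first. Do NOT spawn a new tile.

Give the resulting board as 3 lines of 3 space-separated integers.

Slide left:
row 0: [4, 0, 16] -> [4, 16, 0]
row 1: [0, 2, 2] -> [4, 0, 0]
row 2: [64, 2, 0] -> [64, 2, 0]

Answer:  4 16  0
 4  0  0
64  2  0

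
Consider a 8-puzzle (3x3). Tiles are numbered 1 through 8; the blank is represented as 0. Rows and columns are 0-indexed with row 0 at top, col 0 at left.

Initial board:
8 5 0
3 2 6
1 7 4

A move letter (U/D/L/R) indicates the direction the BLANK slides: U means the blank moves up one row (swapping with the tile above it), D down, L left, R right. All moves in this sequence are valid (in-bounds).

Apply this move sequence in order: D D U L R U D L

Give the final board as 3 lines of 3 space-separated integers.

Answer: 8 5 6
3 0 2
1 7 4

Derivation:
After move 1 (D):
8 5 6
3 2 0
1 7 4

After move 2 (D):
8 5 6
3 2 4
1 7 0

After move 3 (U):
8 5 6
3 2 0
1 7 4

After move 4 (L):
8 5 6
3 0 2
1 7 4

After move 5 (R):
8 5 6
3 2 0
1 7 4

After move 6 (U):
8 5 0
3 2 6
1 7 4

After move 7 (D):
8 5 6
3 2 0
1 7 4

After move 8 (L):
8 5 6
3 0 2
1 7 4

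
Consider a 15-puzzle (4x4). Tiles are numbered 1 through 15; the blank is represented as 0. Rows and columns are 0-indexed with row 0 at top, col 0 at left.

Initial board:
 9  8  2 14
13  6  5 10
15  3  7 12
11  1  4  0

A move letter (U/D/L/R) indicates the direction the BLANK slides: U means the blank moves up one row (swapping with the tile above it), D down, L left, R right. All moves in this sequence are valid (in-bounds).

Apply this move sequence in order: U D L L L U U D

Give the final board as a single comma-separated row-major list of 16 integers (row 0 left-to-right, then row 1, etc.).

Answer: 9, 8, 2, 14, 13, 6, 5, 10, 0, 3, 7, 12, 15, 11, 1, 4

Derivation:
After move 1 (U):
 9  8  2 14
13  6  5 10
15  3  7  0
11  1  4 12

After move 2 (D):
 9  8  2 14
13  6  5 10
15  3  7 12
11  1  4  0

After move 3 (L):
 9  8  2 14
13  6  5 10
15  3  7 12
11  1  0  4

After move 4 (L):
 9  8  2 14
13  6  5 10
15  3  7 12
11  0  1  4

After move 5 (L):
 9  8  2 14
13  6  5 10
15  3  7 12
 0 11  1  4

After move 6 (U):
 9  8  2 14
13  6  5 10
 0  3  7 12
15 11  1  4

After move 7 (U):
 9  8  2 14
 0  6  5 10
13  3  7 12
15 11  1  4

After move 8 (D):
 9  8  2 14
13  6  5 10
 0  3  7 12
15 11  1  4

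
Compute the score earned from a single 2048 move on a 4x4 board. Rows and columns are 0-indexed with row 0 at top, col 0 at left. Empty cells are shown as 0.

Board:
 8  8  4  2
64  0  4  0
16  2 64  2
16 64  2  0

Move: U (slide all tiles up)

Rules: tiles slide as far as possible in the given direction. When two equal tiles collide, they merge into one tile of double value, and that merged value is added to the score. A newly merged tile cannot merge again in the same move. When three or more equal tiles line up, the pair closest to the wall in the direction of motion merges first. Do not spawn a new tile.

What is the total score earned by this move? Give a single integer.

Slide up:
col 0: [8, 64, 16, 16] -> [8, 64, 32, 0]  score +32 (running 32)
col 1: [8, 0, 2, 64] -> [8, 2, 64, 0]  score +0 (running 32)
col 2: [4, 4, 64, 2] -> [8, 64, 2, 0]  score +8 (running 40)
col 3: [2, 0, 2, 0] -> [4, 0, 0, 0]  score +4 (running 44)
Board after move:
 8  8  8  4
64  2 64  0
32 64  2  0
 0  0  0  0

Answer: 44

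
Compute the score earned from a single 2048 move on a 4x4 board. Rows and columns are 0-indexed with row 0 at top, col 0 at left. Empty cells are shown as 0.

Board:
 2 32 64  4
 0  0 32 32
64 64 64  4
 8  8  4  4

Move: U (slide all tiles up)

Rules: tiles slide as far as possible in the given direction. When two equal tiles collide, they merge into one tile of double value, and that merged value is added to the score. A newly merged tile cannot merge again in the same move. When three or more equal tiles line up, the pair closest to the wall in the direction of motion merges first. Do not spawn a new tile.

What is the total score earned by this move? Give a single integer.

Slide up:
col 0: [2, 0, 64, 8] -> [2, 64, 8, 0]  score +0 (running 0)
col 1: [32, 0, 64, 8] -> [32, 64, 8, 0]  score +0 (running 0)
col 2: [64, 32, 64, 4] -> [64, 32, 64, 4]  score +0 (running 0)
col 3: [4, 32, 4, 4] -> [4, 32, 8, 0]  score +8 (running 8)
Board after move:
 2 32 64  4
64 64 32 32
 8  8 64  8
 0  0  4  0

Answer: 8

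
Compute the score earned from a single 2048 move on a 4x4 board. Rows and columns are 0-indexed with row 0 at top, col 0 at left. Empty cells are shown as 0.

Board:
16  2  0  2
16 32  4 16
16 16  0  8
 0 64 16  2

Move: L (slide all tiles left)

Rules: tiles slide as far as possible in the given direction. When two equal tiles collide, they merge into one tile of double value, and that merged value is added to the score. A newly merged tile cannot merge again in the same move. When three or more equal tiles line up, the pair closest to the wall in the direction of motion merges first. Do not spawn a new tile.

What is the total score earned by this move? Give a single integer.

Answer: 36

Derivation:
Slide left:
row 0: [16, 2, 0, 2] -> [16, 4, 0, 0]  score +4 (running 4)
row 1: [16, 32, 4, 16] -> [16, 32, 4, 16]  score +0 (running 4)
row 2: [16, 16, 0, 8] -> [32, 8, 0, 0]  score +32 (running 36)
row 3: [0, 64, 16, 2] -> [64, 16, 2, 0]  score +0 (running 36)
Board after move:
16  4  0  0
16 32  4 16
32  8  0  0
64 16  2  0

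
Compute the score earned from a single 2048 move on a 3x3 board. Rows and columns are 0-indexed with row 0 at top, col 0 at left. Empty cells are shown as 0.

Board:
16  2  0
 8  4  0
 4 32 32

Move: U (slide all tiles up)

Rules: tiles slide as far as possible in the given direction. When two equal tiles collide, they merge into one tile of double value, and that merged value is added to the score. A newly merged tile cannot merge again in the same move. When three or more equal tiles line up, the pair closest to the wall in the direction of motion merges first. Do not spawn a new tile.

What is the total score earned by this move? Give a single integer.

Answer: 0

Derivation:
Slide up:
col 0: [16, 8, 4] -> [16, 8, 4]  score +0 (running 0)
col 1: [2, 4, 32] -> [2, 4, 32]  score +0 (running 0)
col 2: [0, 0, 32] -> [32, 0, 0]  score +0 (running 0)
Board after move:
16  2 32
 8  4  0
 4 32  0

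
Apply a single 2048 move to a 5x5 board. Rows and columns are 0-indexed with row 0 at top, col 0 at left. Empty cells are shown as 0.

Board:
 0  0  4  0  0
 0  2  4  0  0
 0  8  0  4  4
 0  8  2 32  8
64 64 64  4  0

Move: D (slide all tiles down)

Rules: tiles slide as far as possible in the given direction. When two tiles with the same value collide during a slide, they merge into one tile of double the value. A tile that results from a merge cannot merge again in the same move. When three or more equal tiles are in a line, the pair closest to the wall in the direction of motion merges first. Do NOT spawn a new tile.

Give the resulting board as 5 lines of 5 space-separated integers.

Slide down:
col 0: [0, 0, 0, 0, 64] -> [0, 0, 0, 0, 64]
col 1: [0, 2, 8, 8, 64] -> [0, 0, 2, 16, 64]
col 2: [4, 4, 0, 2, 64] -> [0, 0, 8, 2, 64]
col 3: [0, 0, 4, 32, 4] -> [0, 0, 4, 32, 4]
col 4: [0, 0, 4, 8, 0] -> [0, 0, 0, 4, 8]

Answer:  0  0  0  0  0
 0  0  0  0  0
 0  2  8  4  0
 0 16  2 32  4
64 64 64  4  8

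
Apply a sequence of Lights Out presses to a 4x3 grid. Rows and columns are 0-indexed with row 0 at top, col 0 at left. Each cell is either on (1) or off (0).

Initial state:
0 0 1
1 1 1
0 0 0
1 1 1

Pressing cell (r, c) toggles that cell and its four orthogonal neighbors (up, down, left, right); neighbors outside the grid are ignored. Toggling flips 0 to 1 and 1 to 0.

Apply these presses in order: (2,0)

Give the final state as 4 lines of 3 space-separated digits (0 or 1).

Answer: 0 0 1
0 1 1
1 1 0
0 1 1

Derivation:
After press 1 at (2,0):
0 0 1
0 1 1
1 1 0
0 1 1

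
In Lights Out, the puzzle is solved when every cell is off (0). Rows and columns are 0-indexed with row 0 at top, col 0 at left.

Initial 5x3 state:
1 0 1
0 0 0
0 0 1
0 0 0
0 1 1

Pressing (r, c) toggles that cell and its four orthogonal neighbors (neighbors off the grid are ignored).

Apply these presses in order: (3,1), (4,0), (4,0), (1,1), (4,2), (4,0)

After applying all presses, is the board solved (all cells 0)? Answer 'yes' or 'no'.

Answer: no

Derivation:
After press 1 at (3,1):
1 0 1
0 0 0
0 1 1
1 1 1
0 0 1

After press 2 at (4,0):
1 0 1
0 0 0
0 1 1
0 1 1
1 1 1

After press 3 at (4,0):
1 0 1
0 0 0
0 1 1
1 1 1
0 0 1

After press 4 at (1,1):
1 1 1
1 1 1
0 0 1
1 1 1
0 0 1

After press 5 at (4,2):
1 1 1
1 1 1
0 0 1
1 1 0
0 1 0

After press 6 at (4,0):
1 1 1
1 1 1
0 0 1
0 1 0
1 0 0

Lights still on: 9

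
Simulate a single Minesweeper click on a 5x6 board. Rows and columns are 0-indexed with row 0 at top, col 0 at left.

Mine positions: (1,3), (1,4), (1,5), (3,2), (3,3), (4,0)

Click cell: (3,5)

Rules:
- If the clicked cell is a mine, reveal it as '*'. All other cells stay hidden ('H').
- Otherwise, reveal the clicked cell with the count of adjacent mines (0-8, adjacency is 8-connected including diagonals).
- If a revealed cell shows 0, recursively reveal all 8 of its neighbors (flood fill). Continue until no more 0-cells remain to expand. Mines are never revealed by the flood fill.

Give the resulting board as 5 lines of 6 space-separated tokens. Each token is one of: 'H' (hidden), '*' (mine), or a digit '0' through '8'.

H H H H H H
H H H H H H
H H H H 4 2
H H H H 1 0
H H H H 1 0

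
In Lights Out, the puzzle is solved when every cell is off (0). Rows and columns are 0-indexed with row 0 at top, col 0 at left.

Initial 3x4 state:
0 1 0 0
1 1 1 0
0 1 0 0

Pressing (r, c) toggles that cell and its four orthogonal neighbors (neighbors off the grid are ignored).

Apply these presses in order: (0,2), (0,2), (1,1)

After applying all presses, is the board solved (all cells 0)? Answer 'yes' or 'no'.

Answer: yes

Derivation:
After press 1 at (0,2):
0 0 1 1
1 1 0 0
0 1 0 0

After press 2 at (0,2):
0 1 0 0
1 1 1 0
0 1 0 0

After press 3 at (1,1):
0 0 0 0
0 0 0 0
0 0 0 0

Lights still on: 0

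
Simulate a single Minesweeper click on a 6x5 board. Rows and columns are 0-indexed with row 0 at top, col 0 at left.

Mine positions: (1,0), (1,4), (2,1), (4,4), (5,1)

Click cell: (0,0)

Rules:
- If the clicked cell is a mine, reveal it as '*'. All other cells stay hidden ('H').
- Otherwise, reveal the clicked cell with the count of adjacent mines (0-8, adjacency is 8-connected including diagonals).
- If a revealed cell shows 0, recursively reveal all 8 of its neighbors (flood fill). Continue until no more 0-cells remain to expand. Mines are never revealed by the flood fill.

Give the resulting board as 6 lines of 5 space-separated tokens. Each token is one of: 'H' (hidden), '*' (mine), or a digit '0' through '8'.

1 H H H H
H H H H H
H H H H H
H H H H H
H H H H H
H H H H H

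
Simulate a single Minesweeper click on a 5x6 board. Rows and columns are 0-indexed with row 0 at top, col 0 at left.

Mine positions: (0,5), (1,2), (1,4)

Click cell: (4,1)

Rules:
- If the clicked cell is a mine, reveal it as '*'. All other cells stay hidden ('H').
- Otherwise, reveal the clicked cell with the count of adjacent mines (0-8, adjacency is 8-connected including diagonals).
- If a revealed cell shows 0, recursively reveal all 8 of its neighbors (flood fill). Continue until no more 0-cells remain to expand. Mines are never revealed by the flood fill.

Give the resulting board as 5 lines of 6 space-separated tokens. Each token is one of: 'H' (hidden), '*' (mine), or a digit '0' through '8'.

0 1 H H H H
0 1 H H H H
0 1 1 2 1 1
0 0 0 0 0 0
0 0 0 0 0 0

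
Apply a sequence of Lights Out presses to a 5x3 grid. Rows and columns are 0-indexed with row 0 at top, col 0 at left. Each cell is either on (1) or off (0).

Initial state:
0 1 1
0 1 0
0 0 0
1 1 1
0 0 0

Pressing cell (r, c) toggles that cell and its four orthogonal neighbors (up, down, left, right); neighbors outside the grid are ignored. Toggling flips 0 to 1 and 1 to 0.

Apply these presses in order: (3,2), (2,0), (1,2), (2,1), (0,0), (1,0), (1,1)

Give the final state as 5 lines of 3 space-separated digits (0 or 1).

Answer: 0 1 0
0 1 0
1 1 1
0 1 0
0 0 1

Derivation:
After press 1 at (3,2):
0 1 1
0 1 0
0 0 1
1 0 0
0 0 1

After press 2 at (2,0):
0 1 1
1 1 0
1 1 1
0 0 0
0 0 1

After press 3 at (1,2):
0 1 0
1 0 1
1 1 0
0 0 0
0 0 1

After press 4 at (2,1):
0 1 0
1 1 1
0 0 1
0 1 0
0 0 1

After press 5 at (0,0):
1 0 0
0 1 1
0 0 1
0 1 0
0 0 1

After press 6 at (1,0):
0 0 0
1 0 1
1 0 1
0 1 0
0 0 1

After press 7 at (1,1):
0 1 0
0 1 0
1 1 1
0 1 0
0 0 1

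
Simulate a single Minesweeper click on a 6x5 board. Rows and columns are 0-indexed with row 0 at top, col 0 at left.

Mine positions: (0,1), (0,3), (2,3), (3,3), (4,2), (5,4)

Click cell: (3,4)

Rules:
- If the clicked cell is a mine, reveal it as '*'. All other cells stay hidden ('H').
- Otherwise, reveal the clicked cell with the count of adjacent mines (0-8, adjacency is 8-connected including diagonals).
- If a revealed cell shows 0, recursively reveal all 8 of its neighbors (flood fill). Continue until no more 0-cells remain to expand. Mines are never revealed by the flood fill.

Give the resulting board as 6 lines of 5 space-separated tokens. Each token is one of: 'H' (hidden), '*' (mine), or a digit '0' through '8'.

H H H H H
H H H H H
H H H H H
H H H H 2
H H H H H
H H H H H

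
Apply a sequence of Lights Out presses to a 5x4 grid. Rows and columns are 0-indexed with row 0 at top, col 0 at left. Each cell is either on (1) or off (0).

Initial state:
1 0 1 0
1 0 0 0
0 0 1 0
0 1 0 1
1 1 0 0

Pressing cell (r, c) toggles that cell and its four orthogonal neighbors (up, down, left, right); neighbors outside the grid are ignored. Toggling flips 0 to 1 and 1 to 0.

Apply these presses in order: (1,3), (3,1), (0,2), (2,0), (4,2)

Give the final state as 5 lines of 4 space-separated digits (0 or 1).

After press 1 at (1,3):
1 0 1 1
1 0 1 1
0 0 1 1
0 1 0 1
1 1 0 0

After press 2 at (3,1):
1 0 1 1
1 0 1 1
0 1 1 1
1 0 1 1
1 0 0 0

After press 3 at (0,2):
1 1 0 0
1 0 0 1
0 1 1 1
1 0 1 1
1 0 0 0

After press 4 at (2,0):
1 1 0 0
0 0 0 1
1 0 1 1
0 0 1 1
1 0 0 0

After press 5 at (4,2):
1 1 0 0
0 0 0 1
1 0 1 1
0 0 0 1
1 1 1 1

Answer: 1 1 0 0
0 0 0 1
1 0 1 1
0 0 0 1
1 1 1 1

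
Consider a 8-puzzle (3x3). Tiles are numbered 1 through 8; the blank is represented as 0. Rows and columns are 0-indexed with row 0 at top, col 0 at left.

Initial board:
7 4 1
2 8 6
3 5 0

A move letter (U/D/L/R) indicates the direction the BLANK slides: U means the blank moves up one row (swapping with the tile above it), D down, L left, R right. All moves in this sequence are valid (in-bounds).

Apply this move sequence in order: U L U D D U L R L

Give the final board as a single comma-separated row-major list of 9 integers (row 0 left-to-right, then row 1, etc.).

After move 1 (U):
7 4 1
2 8 0
3 5 6

After move 2 (L):
7 4 1
2 0 8
3 5 6

After move 3 (U):
7 0 1
2 4 8
3 5 6

After move 4 (D):
7 4 1
2 0 8
3 5 6

After move 5 (D):
7 4 1
2 5 8
3 0 6

After move 6 (U):
7 4 1
2 0 8
3 5 6

After move 7 (L):
7 4 1
0 2 8
3 5 6

After move 8 (R):
7 4 1
2 0 8
3 5 6

After move 9 (L):
7 4 1
0 2 8
3 5 6

Answer: 7, 4, 1, 0, 2, 8, 3, 5, 6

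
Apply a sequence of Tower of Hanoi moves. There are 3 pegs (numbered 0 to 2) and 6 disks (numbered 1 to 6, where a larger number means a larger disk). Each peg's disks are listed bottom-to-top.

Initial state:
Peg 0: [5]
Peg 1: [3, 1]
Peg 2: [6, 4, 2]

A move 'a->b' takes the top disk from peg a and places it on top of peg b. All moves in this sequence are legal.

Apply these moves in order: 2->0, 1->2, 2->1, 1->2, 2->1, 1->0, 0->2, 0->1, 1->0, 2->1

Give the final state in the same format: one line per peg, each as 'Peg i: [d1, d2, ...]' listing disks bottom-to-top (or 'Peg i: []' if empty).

Answer: Peg 0: [5, 2]
Peg 1: [3, 1]
Peg 2: [6, 4]

Derivation:
After move 1 (2->0):
Peg 0: [5, 2]
Peg 1: [3, 1]
Peg 2: [6, 4]

After move 2 (1->2):
Peg 0: [5, 2]
Peg 1: [3]
Peg 2: [6, 4, 1]

After move 3 (2->1):
Peg 0: [5, 2]
Peg 1: [3, 1]
Peg 2: [6, 4]

After move 4 (1->2):
Peg 0: [5, 2]
Peg 1: [3]
Peg 2: [6, 4, 1]

After move 5 (2->1):
Peg 0: [5, 2]
Peg 1: [3, 1]
Peg 2: [6, 4]

After move 6 (1->0):
Peg 0: [5, 2, 1]
Peg 1: [3]
Peg 2: [6, 4]

After move 7 (0->2):
Peg 0: [5, 2]
Peg 1: [3]
Peg 2: [6, 4, 1]

After move 8 (0->1):
Peg 0: [5]
Peg 1: [3, 2]
Peg 2: [6, 4, 1]

After move 9 (1->0):
Peg 0: [5, 2]
Peg 1: [3]
Peg 2: [6, 4, 1]

After move 10 (2->1):
Peg 0: [5, 2]
Peg 1: [3, 1]
Peg 2: [6, 4]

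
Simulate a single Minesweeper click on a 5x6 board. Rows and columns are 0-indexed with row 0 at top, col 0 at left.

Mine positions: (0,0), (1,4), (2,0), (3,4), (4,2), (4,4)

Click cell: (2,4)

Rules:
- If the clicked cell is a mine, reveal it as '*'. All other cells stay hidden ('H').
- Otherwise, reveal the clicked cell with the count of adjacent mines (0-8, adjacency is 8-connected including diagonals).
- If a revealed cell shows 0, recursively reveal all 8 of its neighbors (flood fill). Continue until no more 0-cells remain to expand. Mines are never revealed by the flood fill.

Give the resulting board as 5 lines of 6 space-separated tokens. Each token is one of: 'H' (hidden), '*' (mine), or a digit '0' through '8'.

H H H H H H
H H H H H H
H H H H 2 H
H H H H H H
H H H H H H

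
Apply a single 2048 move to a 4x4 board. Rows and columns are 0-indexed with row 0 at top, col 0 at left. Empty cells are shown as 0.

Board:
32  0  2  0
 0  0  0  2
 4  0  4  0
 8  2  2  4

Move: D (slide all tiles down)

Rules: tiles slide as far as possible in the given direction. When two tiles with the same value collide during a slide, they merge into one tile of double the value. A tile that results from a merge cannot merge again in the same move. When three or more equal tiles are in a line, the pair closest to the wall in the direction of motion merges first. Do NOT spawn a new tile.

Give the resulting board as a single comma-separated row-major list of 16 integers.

Slide down:
col 0: [32, 0, 4, 8] -> [0, 32, 4, 8]
col 1: [0, 0, 0, 2] -> [0, 0, 0, 2]
col 2: [2, 0, 4, 2] -> [0, 2, 4, 2]
col 3: [0, 2, 0, 4] -> [0, 0, 2, 4]

Answer: 0, 0, 0, 0, 32, 0, 2, 0, 4, 0, 4, 2, 8, 2, 2, 4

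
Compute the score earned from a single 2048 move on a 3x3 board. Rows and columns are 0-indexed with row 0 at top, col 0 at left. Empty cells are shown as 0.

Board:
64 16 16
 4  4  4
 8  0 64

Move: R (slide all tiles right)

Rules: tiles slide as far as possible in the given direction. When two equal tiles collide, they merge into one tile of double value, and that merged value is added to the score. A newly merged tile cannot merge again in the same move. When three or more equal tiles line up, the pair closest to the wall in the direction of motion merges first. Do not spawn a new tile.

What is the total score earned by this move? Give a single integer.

Answer: 40

Derivation:
Slide right:
row 0: [64, 16, 16] -> [0, 64, 32]  score +32 (running 32)
row 1: [4, 4, 4] -> [0, 4, 8]  score +8 (running 40)
row 2: [8, 0, 64] -> [0, 8, 64]  score +0 (running 40)
Board after move:
 0 64 32
 0  4  8
 0  8 64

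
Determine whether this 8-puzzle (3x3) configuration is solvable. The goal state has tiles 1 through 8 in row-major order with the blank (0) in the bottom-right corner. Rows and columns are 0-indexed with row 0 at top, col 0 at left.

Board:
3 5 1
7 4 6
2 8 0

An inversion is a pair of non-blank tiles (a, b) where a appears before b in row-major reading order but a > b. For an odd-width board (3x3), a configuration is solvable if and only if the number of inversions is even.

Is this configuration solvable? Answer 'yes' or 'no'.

Answer: yes

Derivation:
Inversions (pairs i<j in row-major order where tile[i] > tile[j] > 0): 10
10 is even, so the puzzle is solvable.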